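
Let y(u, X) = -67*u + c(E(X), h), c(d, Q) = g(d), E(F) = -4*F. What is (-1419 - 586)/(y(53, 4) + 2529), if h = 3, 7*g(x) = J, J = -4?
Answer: 14035/7158 ≈ 1.9607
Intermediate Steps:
g(x) = -4/7 (g(x) = (⅐)*(-4) = -4/7)
c(d, Q) = -4/7
y(u, X) = -4/7 - 67*u (y(u, X) = -67*u - 4/7 = -4/7 - 67*u)
(-1419 - 586)/(y(53, 4) + 2529) = (-1419 - 586)/((-4/7 - 67*53) + 2529) = -2005/((-4/7 - 3551) + 2529) = -2005/(-24861/7 + 2529) = -2005/(-7158/7) = -2005*(-7/7158) = 14035/7158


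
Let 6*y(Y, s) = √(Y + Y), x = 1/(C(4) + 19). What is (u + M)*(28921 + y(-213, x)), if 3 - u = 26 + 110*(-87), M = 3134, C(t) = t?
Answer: 366747201 + 4227*I*√426/2 ≈ 3.6675e+8 + 43622.0*I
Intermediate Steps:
u = 9547 (u = 3 - (26 + 110*(-87)) = 3 - (26 - 9570) = 3 - 1*(-9544) = 3 + 9544 = 9547)
x = 1/23 (x = 1/(4 + 19) = 1/23 ≈ 0.043478)
y(Y, s) = √2*√Y/6 (y(Y, s) = √(Y + Y)/6 = √(2*Y)/6 = (√2*√Y)/6 = √2*√Y/6)
(u + M)*(28921 + y(-213, x)) = (9547 + 3134)*(28921 + √2*√(-213)/6) = 12681*(28921 + √2*(I*√213)/6) = 12681*(28921 + I*√426/6) = 366747201 + 4227*I*√426/2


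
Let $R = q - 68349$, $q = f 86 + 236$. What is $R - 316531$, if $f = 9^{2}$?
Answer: $-377678$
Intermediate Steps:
$f = 81$
$q = 7202$ ($q = 81 \cdot 86 + 236 = 6966 + 236 = 7202$)
$R = -61147$ ($R = 7202 - 68349 = -61147$)
$R - 316531 = -61147 - 316531 = -377678$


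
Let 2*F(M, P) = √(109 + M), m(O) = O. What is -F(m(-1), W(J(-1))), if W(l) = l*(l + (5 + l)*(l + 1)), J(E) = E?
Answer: -3*√3 ≈ -5.1962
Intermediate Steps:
W(l) = l*(l + (1 + l)*(5 + l)) (W(l) = l*(l + (5 + l)*(1 + l)) = l*(l + (1 + l)*(5 + l)))
F(M, P) = √(109 + M)/2
-F(m(-1), W(J(-1))) = -√(109 - 1)/2 = -√108/2 = -6*√3/2 = -3*√3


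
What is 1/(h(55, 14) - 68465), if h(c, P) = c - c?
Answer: -1/68465 ≈ -1.4606e-5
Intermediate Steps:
h(c, P) = 0
1/(h(55, 14) - 68465) = 1/(0 - 68465) = 1/(-68465) = -1/68465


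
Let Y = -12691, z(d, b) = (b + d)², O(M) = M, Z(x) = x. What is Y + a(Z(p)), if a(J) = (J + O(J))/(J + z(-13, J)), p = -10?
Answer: -6586649/519 ≈ -12691.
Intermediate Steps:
a(J) = 2*J/(J + (-13 + J)²) (a(J) = (J + J)/(J + (J - 13)²) = (2*J)/(J + (-13 + J)²) = 2*J/(J + (-13 + J)²))
Y + a(Z(p)) = -12691 + 2*(-10)/(-10 + (-13 - 10)²) = -12691 + 2*(-10)/(-10 + (-23)²) = -12691 + 2*(-10)/(-10 + 529) = -12691 + 2*(-10)/519 = -12691 + 2*(-10)*(1/519) = -12691 - 20/519 = -6586649/519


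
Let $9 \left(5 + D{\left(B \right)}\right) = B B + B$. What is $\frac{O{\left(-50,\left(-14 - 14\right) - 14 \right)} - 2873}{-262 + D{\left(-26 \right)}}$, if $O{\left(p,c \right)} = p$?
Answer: $\frac{26307}{1753} \approx 15.007$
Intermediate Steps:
$D{\left(B \right)} = -5 + \frac{B}{9} + \frac{B^{2}}{9}$ ($D{\left(B \right)} = -5 + \frac{B B + B}{9} = -5 + \frac{B^{2} + B}{9} = -5 + \frac{B + B^{2}}{9} = -5 + \left(\frac{B}{9} + \frac{B^{2}}{9}\right) = -5 + \frac{B}{9} + \frac{B^{2}}{9}$)
$\frac{O{\left(-50,\left(-14 - 14\right) - 14 \right)} - 2873}{-262 + D{\left(-26 \right)}} = \frac{-50 - 2873}{-262 + \left(-5 + \frac{1}{9} \left(-26\right) + \frac{\left(-26\right)^{2}}{9}\right)} = - \frac{2923}{-262 - - \frac{605}{9}} = - \frac{2923}{-262 + \frac{605}{9}} = - \frac{2923}{- \frac{1753}{9}} = \left(-2923\right) \left(- \frac{9}{1753}\right) = \frac{26307}{1753}$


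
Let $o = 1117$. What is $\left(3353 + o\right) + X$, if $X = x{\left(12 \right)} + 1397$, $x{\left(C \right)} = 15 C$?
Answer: $6047$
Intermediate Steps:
$X = 1577$ ($X = 15 \cdot 12 + 1397 = 180 + 1397 = 1577$)
$\left(3353 + o\right) + X = \left(3353 + 1117\right) + 1577 = 4470 + 1577 = 6047$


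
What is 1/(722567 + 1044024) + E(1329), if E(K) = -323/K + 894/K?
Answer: 1008724790/2347799439 ≈ 0.42965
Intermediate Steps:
E(K) = 571/K
1/(722567 + 1044024) + E(1329) = 1/(722567 + 1044024) + 571/1329 = 1/1766591 + 571*(1/1329) = 1/1766591 + 571/1329 = 1008724790/2347799439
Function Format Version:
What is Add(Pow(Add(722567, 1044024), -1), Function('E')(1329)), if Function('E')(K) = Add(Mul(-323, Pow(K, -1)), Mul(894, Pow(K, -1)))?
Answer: Rational(1008724790, 2347799439) ≈ 0.42965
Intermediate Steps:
Function('E')(K) = Mul(571, Pow(K, -1))
Add(Pow(Add(722567, 1044024), -1), Function('E')(1329)) = Add(Pow(Add(722567, 1044024), -1), Mul(571, Pow(1329, -1))) = Add(Pow(1766591, -1), Mul(571, Rational(1, 1329))) = Add(Rational(1, 1766591), Rational(571, 1329)) = Rational(1008724790, 2347799439)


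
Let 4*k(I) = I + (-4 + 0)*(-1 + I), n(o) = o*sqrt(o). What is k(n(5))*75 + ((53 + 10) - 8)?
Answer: 130 - 1125*sqrt(5)/4 ≈ -498.89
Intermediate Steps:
n(o) = o**(3/2)
k(I) = 1 - 3*I/4 (k(I) = (I + (-4 + 0)*(-1 + I))/4 = (I - 4*(-1 + I))/4 = (I + (4 - 4*I))/4 = (4 - 3*I)/4 = 1 - 3*I/4)
k(n(5))*75 + ((53 + 10) - 8) = (1 - 15*sqrt(5)/4)*75 + ((53 + 10) - 8) = (1 - 15*sqrt(5)/4)*75 + (63 - 8) = (1 - 15*sqrt(5)/4)*75 + 55 = (75 - 1125*sqrt(5)/4) + 55 = 130 - 1125*sqrt(5)/4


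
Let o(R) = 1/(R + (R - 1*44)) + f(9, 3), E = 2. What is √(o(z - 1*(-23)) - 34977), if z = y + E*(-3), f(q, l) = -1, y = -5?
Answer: 3*I*√388645/10 ≈ 187.02*I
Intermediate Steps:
z = -11 (z = -5 + 2*(-3) = -5 - 6 = -11)
o(R) = -1 + 1/(-44 + 2*R) (o(R) = 1/(R + (R - 1*44)) - 1 = 1/(R + (R - 44)) - 1 = 1/(R + (-44 + R)) - 1 = 1/(-44 + 2*R) - 1 = -1 + 1/(-44 + 2*R))
√(o(z - 1*(-23)) - 34977) = √((45/2 - (-11 - 1*(-23)))/(-22 + (-11 - 1*(-23))) - 34977) = √((45/2 - (-11 + 23))/(-22 + (-11 + 23)) - 34977) = √((45/2 - 1*12)/(-22 + 12) - 34977) = √((45/2 - 12)/(-10) - 34977) = √(-⅒*21/2 - 34977) = √(-21/20 - 34977) = √(-699561/20) = 3*I*√388645/10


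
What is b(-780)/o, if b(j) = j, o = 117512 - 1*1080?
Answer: -195/29108 ≈ -0.0066992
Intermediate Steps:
o = 116432 (o = 117512 - 1080 = 116432)
b(-780)/o = -780/116432 = -780*1/116432 = -195/29108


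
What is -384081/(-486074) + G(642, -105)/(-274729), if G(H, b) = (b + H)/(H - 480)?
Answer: 1424473800350/1802771423271 ≈ 0.79016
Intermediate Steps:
G(H, b) = (H + b)/(-480 + H)
-384081/(-486074) + G(642, -105)/(-274729) = -384081/(-486074) + ((642 - 105)/(-480 + 642))/(-274729) = -384081*(-1/486074) + (537/162)*(-1/274729) = 384081/486074 + ((1/162)*537)*(-1/274729) = 384081/486074 + (179/54)*(-1/274729) = 384081/486074 - 179/14835366 = 1424473800350/1802771423271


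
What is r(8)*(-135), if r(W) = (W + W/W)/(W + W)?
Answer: -1215/16 ≈ -75.938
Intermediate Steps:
r(W) = (1 + W)/(2*W) (r(W) = (W + 1)/((2*W)) = (1 + W)*(1/(2*W)) = (1 + W)/(2*W))
r(8)*(-135) = ((½)*(1 + 8)/8)*(-135) = ((½)*(⅛)*9)*(-135) = (9/16)*(-135) = -1215/16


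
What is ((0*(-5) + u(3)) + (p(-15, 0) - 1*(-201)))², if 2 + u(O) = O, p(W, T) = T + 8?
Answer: 44100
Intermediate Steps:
p(W, T) = 8 + T
u(O) = -2 + O
((0*(-5) + u(3)) + (p(-15, 0) - 1*(-201)))² = ((0*(-5) + (-2 + 3)) + ((8 + 0) - 1*(-201)))² = ((0 + 1) + (8 + 201))² = (1 + 209)² = 210² = 44100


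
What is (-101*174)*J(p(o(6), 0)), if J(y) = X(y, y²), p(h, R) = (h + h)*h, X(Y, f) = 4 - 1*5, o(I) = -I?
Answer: 17574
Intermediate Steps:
X(Y, f) = -1 (X(Y, f) = 4 - 5 = -1)
p(h, R) = 2*h² (p(h, R) = (2*h)*h = 2*h²)
J(y) = -1
(-101*174)*J(p(o(6), 0)) = -101*174*(-1) = -17574*(-1) = 17574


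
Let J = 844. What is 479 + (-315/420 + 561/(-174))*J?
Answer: -83380/29 ≈ -2875.2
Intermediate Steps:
479 + (-315/420 + 561/(-174))*J = 479 + (-315/420 + 561/(-174))*844 = 479 + (-315*1/420 + 561*(-1/174))*844 = 479 + (-3/4 - 187/58)*844 = 479 - 461/116*844 = 479 - 97271/29 = -83380/29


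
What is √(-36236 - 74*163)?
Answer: I*√48298 ≈ 219.77*I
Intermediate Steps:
√(-36236 - 74*163) = √(-36236 - 12062) = √(-48298) = I*√48298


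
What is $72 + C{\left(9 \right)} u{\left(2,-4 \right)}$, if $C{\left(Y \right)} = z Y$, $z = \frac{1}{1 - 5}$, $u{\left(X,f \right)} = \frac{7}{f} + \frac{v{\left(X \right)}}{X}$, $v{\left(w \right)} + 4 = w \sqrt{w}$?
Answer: $\frac{1287}{16} - \frac{9 \sqrt{2}}{4} \approx 77.255$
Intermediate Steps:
$v{\left(w \right)} = -4 + w^{\frac{3}{2}}$ ($v{\left(w \right)} = -4 + w \sqrt{w} = -4 + w^{\frac{3}{2}}$)
$u{\left(X,f \right)} = \frac{7}{f} + \frac{-4 + X^{\frac{3}{2}}}{X}$
$z = - \frac{1}{4}$ ($z = \frac{1}{-4} = - \frac{1}{4} \approx -0.25$)
$C{\left(Y \right)} = - \frac{Y}{4}$
$72 + C{\left(9 \right)} u{\left(2,-4 \right)} = 72 + \left(- \frac{1}{4}\right) 9 \left(\sqrt{2} - \frac{4}{2} + \frac{7}{-4}\right) = 72 - \frac{9 \left(\sqrt{2} - 2 + 7 \left(- \frac{1}{4}\right)\right)}{4} = 72 - \frac{9 \left(\sqrt{2} - 2 - \frac{7}{4}\right)}{4} = 72 - \frac{9 \left(- \frac{15}{4} + \sqrt{2}\right)}{4} = 72 + \left(\frac{135}{16} - \frac{9 \sqrt{2}}{4}\right) = \frac{1287}{16} - \frac{9 \sqrt{2}}{4}$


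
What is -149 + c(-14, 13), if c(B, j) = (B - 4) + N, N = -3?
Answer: -170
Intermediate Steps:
c(B, j) = -7 + B (c(B, j) = (B - 4) - 3 = (-4 + B) - 3 = -7 + B)
-149 + c(-14, 13) = -149 + (-7 - 14) = -149 - 21 = -170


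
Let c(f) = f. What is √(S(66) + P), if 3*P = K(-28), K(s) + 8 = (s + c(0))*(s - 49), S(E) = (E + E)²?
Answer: 2*√4535 ≈ 134.68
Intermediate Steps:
S(E) = 4*E² (S(E) = (2*E)² = 4*E²)
K(s) = -8 + s*(-49 + s) (K(s) = -8 + (s + 0)*(s - 49) = -8 + s*(-49 + s))
P = 716 (P = (-8 + (-28)² - 49*(-28))/3 = (-8 + 784 + 1372)/3 = (⅓)*2148 = 716)
√(S(66) + P) = √(4*66² + 716) = √(4*4356 + 716) = √(17424 + 716) = √18140 = 2*√4535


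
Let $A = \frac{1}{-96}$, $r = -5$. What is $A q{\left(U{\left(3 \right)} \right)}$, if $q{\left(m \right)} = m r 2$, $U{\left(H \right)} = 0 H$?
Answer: $0$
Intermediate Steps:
$U{\left(H \right)} = 0$
$q{\left(m \right)} = - 10 m$ ($q{\left(m \right)} = m \left(-5\right) 2 = - 5 m 2 = - 10 m$)
$A = - \frac{1}{96} \approx -0.010417$
$A q{\left(U{\left(3 \right)} \right)} = - \frac{\left(-10\right) 0}{96} = \left(- \frac{1}{96}\right) 0 = 0$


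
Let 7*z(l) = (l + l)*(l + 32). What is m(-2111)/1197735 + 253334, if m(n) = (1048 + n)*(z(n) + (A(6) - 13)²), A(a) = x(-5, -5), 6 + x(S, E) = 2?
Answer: 302093759441/1197735 ≈ 2.5222e+5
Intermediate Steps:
x(S, E) = -4 (x(S, E) = -6 + 2 = -4)
A(a) = -4
z(l) = 2*l*(32 + l)/7 (z(l) = ((l + l)*(l + 32))/7 = ((2*l)*(32 + l))/7 = (2*l*(32 + l))/7 = 2*l*(32 + l)/7)
m(n) = (289 + 2*n*(32 + n)/7)*(1048 + n) (m(n) = (1048 + n)*(2*n*(32 + n)/7 + (-4 - 13)²) = (1048 + n)*(2*n*(32 + n)/7 + (-17)²) = (1048 + n)*(2*n*(32 + n)/7 + 289) = (1048 + n)*(289 + 2*n*(32 + n)/7) = (289 + 2*n*(32 + n)/7)*(1048 + n))
m(-2111)/1197735 + 253334 = (302872 + (2/7)*(-2111)³ + (2160/7)*(-2111)² + (69095/7)*(-2111))/1197735 + 253334 = (302872 + (2/7)*(-9407293631) + (2160/7)*4456321 - 145859545/7)*(1/1197735) + 253334 = (302872 - 18814587262/7 + 9625653360/7 - 145859545/7)*(1/1197735) + 253334 = -1333239049*1/1197735 + 253334 = -1333239049/1197735 + 253334 = 302093759441/1197735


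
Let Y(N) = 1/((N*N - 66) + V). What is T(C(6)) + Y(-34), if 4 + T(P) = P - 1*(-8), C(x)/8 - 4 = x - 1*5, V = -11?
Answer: 47477/1079 ≈ 44.001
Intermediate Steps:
C(x) = -8 + 8*x (C(x) = 32 + 8*(x - 1*5) = 32 + 8*(x - 5) = 32 + 8*(-5 + x) = 32 + (-40 + 8*x) = -8 + 8*x)
T(P) = 4 + P (T(P) = -4 + (P - 1*(-8)) = -4 + (P + 8) = -4 + (8 + P) = 4 + P)
Y(N) = 1/(-77 + N²) (Y(N) = 1/((N*N - 66) - 11) = 1/((N² - 66) - 11) = 1/((-66 + N²) - 11) = 1/(-77 + N²))
T(C(6)) + Y(-34) = (4 + (-8 + 8*6)) + 1/(-77 + (-34)²) = (4 + (-8 + 48)) + 1/(-77 + 1156) = (4 + 40) + 1/1079 = 44 + 1/1079 = 47477/1079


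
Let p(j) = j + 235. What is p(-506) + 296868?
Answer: 296597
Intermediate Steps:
p(j) = 235 + j
p(-506) + 296868 = (235 - 506) + 296868 = -271 + 296868 = 296597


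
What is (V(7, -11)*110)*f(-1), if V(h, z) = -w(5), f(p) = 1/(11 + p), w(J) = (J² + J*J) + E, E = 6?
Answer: -616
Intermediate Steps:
w(J) = 6 + 2*J² (w(J) = (J² + J*J) + 6 = (J² + J²) + 6 = 2*J² + 6 = 6 + 2*J²)
V(h, z) = -56 (V(h, z) = -(6 + 2*5²) = -(6 + 2*25) = -(6 + 50) = -1*56 = -56)
(V(7, -11)*110)*f(-1) = (-56*110)/(11 - 1) = -6160/10 = -6160*⅒ = -616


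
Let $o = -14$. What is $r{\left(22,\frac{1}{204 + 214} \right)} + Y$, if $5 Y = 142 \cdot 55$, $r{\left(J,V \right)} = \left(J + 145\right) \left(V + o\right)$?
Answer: $- \frac{324201}{418} \approx -775.6$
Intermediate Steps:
$r{\left(J,V \right)} = \left(-14 + V\right) \left(145 + J\right)$ ($r{\left(J,V \right)} = \left(J + 145\right) \left(V - 14\right) = \left(145 + J\right) \left(-14 + V\right) = \left(-14 + V\right) \left(145 + J\right)$)
$Y = 1562$ ($Y = \frac{142 \cdot 55}{5} = \frac{1}{5} \cdot 7810 = 1562$)
$r{\left(22,\frac{1}{204 + 214} \right)} + Y = \left(-2030 - 308 + \frac{145}{204 + 214} + \frac{22}{204 + 214}\right) + 1562 = \left(-2030 - 308 + \frac{145}{418} + \frac{22}{418}\right) + 1562 = \left(-2030 - 308 + 145 \cdot \frac{1}{418} + 22 \cdot \frac{1}{418}\right) + 1562 = \left(-2030 - 308 + \frac{145}{418} + \frac{1}{19}\right) + 1562 = - \frac{977117}{418} + 1562 = - \frac{324201}{418}$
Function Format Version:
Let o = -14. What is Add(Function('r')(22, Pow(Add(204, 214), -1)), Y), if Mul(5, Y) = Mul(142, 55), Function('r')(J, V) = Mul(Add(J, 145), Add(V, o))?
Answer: Rational(-324201, 418) ≈ -775.60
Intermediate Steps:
Function('r')(J, V) = Mul(Add(-14, V), Add(145, J)) (Function('r')(J, V) = Mul(Add(J, 145), Add(V, -14)) = Mul(Add(145, J), Add(-14, V)) = Mul(Add(-14, V), Add(145, J)))
Y = 1562 (Y = Mul(Rational(1, 5), Mul(142, 55)) = Mul(Rational(1, 5), 7810) = 1562)
Add(Function('r')(22, Pow(Add(204, 214), -1)), Y) = Add(Add(-2030, Mul(-14, 22), Mul(145, Pow(Add(204, 214), -1)), Mul(22, Pow(Add(204, 214), -1))), 1562) = Add(Add(-2030, -308, Mul(145, Pow(418, -1)), Mul(22, Pow(418, -1))), 1562) = Add(Add(-2030, -308, Mul(145, Rational(1, 418)), Mul(22, Rational(1, 418))), 1562) = Add(Add(-2030, -308, Rational(145, 418), Rational(1, 19)), 1562) = Add(Rational(-977117, 418), 1562) = Rational(-324201, 418)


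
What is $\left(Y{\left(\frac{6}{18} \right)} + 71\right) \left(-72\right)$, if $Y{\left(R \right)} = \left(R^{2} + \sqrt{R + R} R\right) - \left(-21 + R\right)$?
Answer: $-6608 - 8 \sqrt{6} \approx -6627.6$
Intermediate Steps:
$Y{\left(R \right)} = 21 + R^{2} - R + \sqrt{2} R^{\frac{3}{2}}$ ($Y{\left(R \right)} = \left(R^{2} + \sqrt{2 R} R\right) - \left(-21 + R\right) = \left(R^{2} + \sqrt{2} \sqrt{R} R\right) - \left(-21 + R\right) = \left(R^{2} + \sqrt{2} R^{\frac{3}{2}}\right) - \left(-21 + R\right) = 21 + R^{2} - R + \sqrt{2} R^{\frac{3}{2}}$)
$\left(Y{\left(\frac{6}{18} \right)} + 71\right) \left(-72\right) = \left(\left(21 + \left(\frac{6}{18}\right)^{2} - \frac{6}{18} + \sqrt{2} \left(\frac{6}{18}\right)^{\frac{3}{2}}\right) + 71\right) \left(-72\right) = \left(\left(21 + \left(6 \cdot \frac{1}{18}\right)^{2} - 6 \cdot \frac{1}{18} + \sqrt{2} \left(6 \cdot \frac{1}{18}\right)^{\frac{3}{2}}\right) + 71\right) \left(-72\right) = \left(\left(21 + \left(\frac{1}{3}\right)^{2} - \frac{1}{3} + \frac{\sqrt{2}}{3 \sqrt{3}}\right) + 71\right) \left(-72\right) = \left(\left(21 + \frac{1}{9} - \frac{1}{3} + \sqrt{2} \frac{\sqrt{3}}{9}\right) + 71\right) \left(-72\right) = \left(\left(21 + \frac{1}{9} - \frac{1}{3} + \frac{\sqrt{6}}{9}\right) + 71\right) \left(-72\right) = \left(\left(\frac{187}{9} + \frac{\sqrt{6}}{9}\right) + 71\right) \left(-72\right) = \left(\frac{826}{9} + \frac{\sqrt{6}}{9}\right) \left(-72\right) = -6608 - 8 \sqrt{6}$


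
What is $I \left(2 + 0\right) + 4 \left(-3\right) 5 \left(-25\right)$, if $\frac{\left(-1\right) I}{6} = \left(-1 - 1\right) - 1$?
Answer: $1536$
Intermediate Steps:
$I = 18$ ($I = - 6 \left(\left(-1 - 1\right) - 1\right) = - 6 \left(-2 - 1\right) = \left(-6\right) \left(-3\right) = 18$)
$I \left(2 + 0\right) + 4 \left(-3\right) 5 \left(-25\right) = 18 \left(2 + 0\right) + 4 \left(-3\right) 5 \left(-25\right) = 18 \cdot 2 + \left(-12\right) 5 \left(-25\right) = 36 - -1500 = 36 + 1500 = 1536$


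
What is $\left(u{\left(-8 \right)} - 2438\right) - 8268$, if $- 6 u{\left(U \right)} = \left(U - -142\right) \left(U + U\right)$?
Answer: $- \frac{31046}{3} \approx -10349.0$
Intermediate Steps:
$u{\left(U \right)} = - \frac{U \left(142 + U\right)}{3}$ ($u{\left(U \right)} = - \frac{\left(U - -142\right) \left(U + U\right)}{6} = - \frac{\left(U + 142\right) 2 U}{6} = - \frac{\left(142 + U\right) 2 U}{6} = - \frac{2 U \left(142 + U\right)}{6} = - \frac{U \left(142 + U\right)}{3}$)
$\left(u{\left(-8 \right)} - 2438\right) - 8268 = \left(\left(- \frac{1}{3}\right) \left(-8\right) \left(142 - 8\right) - 2438\right) - 8268 = \left(\left(- \frac{1}{3}\right) \left(-8\right) 134 - 2438\right) - 8268 = \left(\frac{1072}{3} - 2438\right) - 8268 = - \frac{6242}{3} - 8268 = - \frac{31046}{3}$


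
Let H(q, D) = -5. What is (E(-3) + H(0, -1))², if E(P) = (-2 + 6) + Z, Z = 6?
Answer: 25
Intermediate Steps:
E(P) = 10 (E(P) = (-2 + 6) + 6 = 4 + 6 = 10)
(E(-3) + H(0, -1))² = (10 - 5)² = 5² = 25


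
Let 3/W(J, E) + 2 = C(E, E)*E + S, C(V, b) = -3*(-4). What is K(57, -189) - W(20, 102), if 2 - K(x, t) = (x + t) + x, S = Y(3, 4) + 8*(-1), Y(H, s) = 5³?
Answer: 103100/1339 ≈ 76.998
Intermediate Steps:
Y(H, s) = 125
C(V, b) = 12
S = 117 (S = 125 + 8*(-1) = 125 - 8 = 117)
W(J, E) = 3/(115 + 12*E) (W(J, E) = 3/(-2 + (12*E + 117)) = 3/(-2 + (117 + 12*E)) = 3/(115 + 12*E))
K(x, t) = 2 - t - 2*x (K(x, t) = 2 - ((x + t) + x) = 2 - ((t + x) + x) = 2 - (t + 2*x) = 2 + (-t - 2*x) = 2 - t - 2*x)
K(57, -189) - W(20, 102) = (2 - 1*(-189) - 2*57) - 3/(115 + 12*102) = (2 + 189 - 114) - 3/(115 + 1224) = 77 - 3/1339 = 103100/1339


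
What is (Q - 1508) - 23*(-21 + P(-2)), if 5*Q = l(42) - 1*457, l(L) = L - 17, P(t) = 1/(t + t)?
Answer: -22113/20 ≈ -1105.7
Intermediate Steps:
P(t) = 1/(2*t)
l(L) = -17 + L
Q = -432/5 (Q = ((-17 + 42) - 1*457)/5 = (25 - 457)/5 = (⅕)*(-432) = -432/5 ≈ -86.400)
(Q - 1508) - 23*(-21 + P(-2)) = (-432/5 - 1508) - 23*(-21 + (½)/(-2)) = -7972/5 - 23*(-21 + (½)*(-½)) = -7972/5 - 23*(-21 - ¼) = -7972/5 - 23*(-85/4) = -7972/5 + 1955/4 = -22113/20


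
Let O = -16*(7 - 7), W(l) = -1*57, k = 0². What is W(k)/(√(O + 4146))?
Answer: -19*√4146/1382 ≈ -0.88524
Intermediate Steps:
k = 0
W(l) = -57
O = 0 (O = -16*0 = 0)
W(k)/(√(O + 4146)) = -57/√(0 + 4146) = -57*√4146/4146 = -19*√4146/1382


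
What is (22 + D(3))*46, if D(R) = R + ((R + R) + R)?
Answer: 1564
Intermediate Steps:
D(R) = 4*R (D(R) = R + (2*R + R) = R + 3*R = 4*R)
(22 + D(3))*46 = (22 + 4*3)*46 = (22 + 12)*46 = 34*46 = 1564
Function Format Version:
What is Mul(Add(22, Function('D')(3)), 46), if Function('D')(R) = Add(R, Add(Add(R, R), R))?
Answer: 1564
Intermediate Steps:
Function('D')(R) = Mul(4, R) (Function('D')(R) = Add(R, Add(Mul(2, R), R)) = Add(R, Mul(3, R)) = Mul(4, R))
Mul(Add(22, Function('D')(3)), 46) = Mul(Add(22, Mul(4, 3)), 46) = Mul(Add(22, 12), 46) = Mul(34, 46) = 1564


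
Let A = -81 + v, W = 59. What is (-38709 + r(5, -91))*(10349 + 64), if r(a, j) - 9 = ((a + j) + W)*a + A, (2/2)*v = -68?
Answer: -405940392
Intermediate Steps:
v = -68
A = -149 (A = -81 - 68 = -149)
r(a, j) = -140 + a*(59 + a + j) (r(a, j) = 9 + (((a + j) + 59)*a - 149) = 9 + ((59 + a + j)*a - 149) = 9 + (a*(59 + a + j) - 149) = 9 + (-149 + a*(59 + a + j)) = -140 + a*(59 + a + j))
(-38709 + r(5, -91))*(10349 + 64) = (-38709 + (-140 + 5² + 59*5 + 5*(-91)))*(10349 + 64) = (-38709 + (-140 + 25 + 295 - 455))*10413 = (-38709 - 275)*10413 = -38984*10413 = -405940392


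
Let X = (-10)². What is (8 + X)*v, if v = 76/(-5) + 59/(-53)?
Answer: -466884/265 ≈ -1761.8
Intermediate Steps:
X = 100
v = -4323/265 (v = 76*(-⅕) + 59*(-1/53) = -76/5 - 59/53 = -4323/265 ≈ -16.313)
(8 + X)*v = (8 + 100)*(-4323/265) = 108*(-4323/265) = -466884/265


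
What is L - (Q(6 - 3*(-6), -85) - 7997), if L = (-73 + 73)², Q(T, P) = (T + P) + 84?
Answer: 7974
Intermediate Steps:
Q(T, P) = 84 + P + T (Q(T, P) = (P + T) + 84 = 84 + P + T)
L = 0 (L = 0² = 0)
L - (Q(6 - 3*(-6), -85) - 7997) = 0 - ((84 - 85 + (6 - 3*(-6))) - 7997) = 0 - ((84 - 85 + (6 + 18)) - 7997) = 0 - ((84 - 85 + 24) - 7997) = 0 - (23 - 7997) = 0 - 1*(-7974) = 0 + 7974 = 7974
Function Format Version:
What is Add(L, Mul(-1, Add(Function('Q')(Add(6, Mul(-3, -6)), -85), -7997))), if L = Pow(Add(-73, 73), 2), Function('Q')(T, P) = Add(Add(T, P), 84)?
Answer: 7974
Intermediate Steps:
Function('Q')(T, P) = Add(84, P, T) (Function('Q')(T, P) = Add(Add(P, T), 84) = Add(84, P, T))
L = 0 (L = Pow(0, 2) = 0)
Add(L, Mul(-1, Add(Function('Q')(Add(6, Mul(-3, -6)), -85), -7997))) = Add(0, Mul(-1, Add(Add(84, -85, Add(6, Mul(-3, -6))), -7997))) = Add(0, Mul(-1, Add(Add(84, -85, Add(6, 18)), -7997))) = Add(0, Mul(-1, Add(Add(84, -85, 24), -7997))) = Add(0, Mul(-1, Add(23, -7997))) = Add(0, Mul(-1, -7974)) = Add(0, 7974) = 7974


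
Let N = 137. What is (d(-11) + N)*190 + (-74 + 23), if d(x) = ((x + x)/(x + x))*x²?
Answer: 48969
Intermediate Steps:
d(x) = x² (d(x) = ((2*x)/((2*x)))*x² = ((2*x)*(1/(2*x)))*x² = 1*x² = x²)
(d(-11) + N)*190 + (-74 + 23) = ((-11)² + 137)*190 + (-74 + 23) = (121 + 137)*190 - 51 = 258*190 - 51 = 49020 - 51 = 48969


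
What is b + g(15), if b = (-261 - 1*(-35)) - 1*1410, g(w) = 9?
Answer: -1627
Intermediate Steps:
b = -1636 (b = (-261 + 35) - 1410 = -226 - 1410 = -1636)
b + g(15) = -1636 + 9 = -1627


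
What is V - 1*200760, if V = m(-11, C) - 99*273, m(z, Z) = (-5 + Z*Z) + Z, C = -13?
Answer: -227636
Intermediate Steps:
m(z, Z) = -5 + Z + Z² (m(z, Z) = (-5 + Z²) + Z = -5 + Z + Z²)
V = -26876 (V = (-5 - 13 + (-13)²) - 99*273 = (-5 - 13 + 169) - 27027 = 151 - 27027 = -26876)
V - 1*200760 = -26876 - 1*200760 = -26876 - 200760 = -227636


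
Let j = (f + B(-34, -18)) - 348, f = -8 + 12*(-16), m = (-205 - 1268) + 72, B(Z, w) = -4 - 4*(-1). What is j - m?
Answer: 853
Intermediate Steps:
B(Z, w) = 0 (B(Z, w) = -4 + 4 = 0)
m = -1401 (m = -1473 + 72 = -1401)
f = -200 (f = -8 - 192 = -200)
j = -548 (j = (-200 + 0) - 348 = -200 - 348 = -548)
j - m = -548 - 1*(-1401) = -548 + 1401 = 853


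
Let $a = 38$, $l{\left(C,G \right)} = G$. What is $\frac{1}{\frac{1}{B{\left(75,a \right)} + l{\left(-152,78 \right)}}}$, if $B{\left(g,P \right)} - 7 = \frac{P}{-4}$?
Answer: $\frac{151}{2} \approx 75.5$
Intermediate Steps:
$B{\left(g,P \right)} = 7 - \frac{P}{4}$ ($B{\left(g,P \right)} = 7 + \frac{P}{-4} = 7 + P \left(- \frac{1}{4}\right) = 7 - \frac{P}{4}$)
$\frac{1}{\frac{1}{B{\left(75,a \right)} + l{\left(-152,78 \right)}}} = \frac{1}{\frac{1}{\left(7 - \frac{19}{2}\right) + 78}} = \frac{1}{\frac{1}{- \frac{5}{2} + 78}} = \frac{1}{\frac{1}{\frac{151}{2}}} = \frac{1}{\frac{2}{151}} = \frac{151}{2}$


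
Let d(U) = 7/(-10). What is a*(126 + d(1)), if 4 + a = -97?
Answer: -126553/10 ≈ -12655.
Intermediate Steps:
a = -101 (a = -4 - 97 = -101)
d(U) = -7/10 (d(U) = 7*(-⅒) = -7/10)
a*(126 + d(1)) = -101*(126 - 7/10) = -101*1253/10 = -126553/10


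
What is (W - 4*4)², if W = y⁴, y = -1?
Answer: 225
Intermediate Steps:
W = 1 (W = (-1)⁴ = 1)
(W - 4*4)² = (1 - 4*4)² = (1 - 16)² = (-15)² = 225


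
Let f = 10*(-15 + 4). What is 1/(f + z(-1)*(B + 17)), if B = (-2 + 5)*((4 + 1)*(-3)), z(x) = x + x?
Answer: -1/54 ≈ -0.018519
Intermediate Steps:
z(x) = 2*x
f = -110 (f = 10*(-11) = -110)
B = -45 (B = 3*(5*(-3)) = 3*(-15) = -45)
1/(f + z(-1)*(B + 17)) = 1/(-110 + (2*(-1))*(-45 + 17)) = 1/(-110 - 2*(-28)) = 1/(-110 + 56) = 1/(-54) = -1/54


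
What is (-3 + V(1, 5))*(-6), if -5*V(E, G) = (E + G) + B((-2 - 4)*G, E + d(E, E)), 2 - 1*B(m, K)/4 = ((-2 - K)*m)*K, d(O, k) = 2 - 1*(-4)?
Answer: -45186/5 ≈ -9037.2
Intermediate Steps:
d(O, k) = 6 (d(O, k) = 2 + 4 = 6)
B(m, K) = 8 - 4*K*m*(-2 - K) (B(m, K) = 8 - 4*(-2 - K)*m*K = 8 - 4*m*(-2 - K)*K = 8 - 4*K*m*(-2 - K))
V(E, G) = -8/5 - E/5 - G/5 + 24*G*(6 + E)²/5 + 48*G*(6 + E)/5 (V(E, G) = -((E + G) + (8 + 4*((-2 - 4)*G)*(E + 6)² + 8*(E + 6)*((-2 - 4)*G)))/5 = -((E + G) + (8 + 4*(-6*G)*(6 + E)² + 8*(6 + E)*(-6*G)))/5 = -((E + G) + (8 - 24*G*(6 + E)² - 48*G*(6 + E)))/5 = -((E + G) + (8 - 48*G*(6 + E) - 24*G*(6 + E)²))/5 = -(8 + E + G - 48*G*(6 + E) - 24*G*(6 + E)²)/5 = -8/5 - E/5 - G/5 + 24*G*(6 + E)²/5 + 48*G*(6 + E)/5)
(-3 + V(1, 5))*(-6) = (-3 + (-8/5 - ⅕*1 + (1151/5)*5 + (24/5)*5*1² + (336/5)*1*5))*(-6) = (-3 + (-8/5 - ⅕ + 1151 + (24/5)*5*1 + 336))*(-6) = (-3 + (-8/5 - ⅕ + 1151 + 24 + 336))*(-6) = (-3 + 7546/5)*(-6) = (7531/5)*(-6) = -45186/5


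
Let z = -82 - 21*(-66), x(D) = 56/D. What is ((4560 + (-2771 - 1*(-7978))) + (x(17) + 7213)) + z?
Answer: 310884/17 ≈ 18287.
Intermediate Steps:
z = 1304 (z = -82 + 1386 = 1304)
((4560 + (-2771 - 1*(-7978))) + (x(17) + 7213)) + z = ((4560 + (-2771 - 1*(-7978))) + (56/17 + 7213)) + 1304 = ((4560 + (-2771 + 7978)) + (56*(1/17) + 7213)) + 1304 = ((4560 + 5207) + (56/17 + 7213)) + 1304 = (9767 + 122677/17) + 1304 = 288716/17 + 1304 = 310884/17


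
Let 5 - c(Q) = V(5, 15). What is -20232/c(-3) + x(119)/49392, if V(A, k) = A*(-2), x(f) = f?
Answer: -47585579/35280 ≈ -1348.8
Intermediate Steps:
V(A, k) = -2*A
c(Q) = 15 (c(Q) = 5 - (-2)*5 = 5 - 1*(-10) = 5 + 10 = 15)
-20232/c(-3) + x(119)/49392 = -20232/15 + 119/49392 = -20232*1/15 + 119*(1/49392) = -6744/5 + 17/7056 = -47585579/35280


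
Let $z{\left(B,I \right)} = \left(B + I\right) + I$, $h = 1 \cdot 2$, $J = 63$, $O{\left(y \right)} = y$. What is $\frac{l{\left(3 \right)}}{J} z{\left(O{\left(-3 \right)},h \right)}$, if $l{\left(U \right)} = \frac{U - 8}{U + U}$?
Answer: $- \frac{5}{378} \approx -0.013228$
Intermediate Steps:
$h = 2$
$z{\left(B,I \right)} = B + 2 I$
$l{\left(U \right)} = \frac{-8 + U}{2 U}$
$\frac{l{\left(3 \right)}}{J} z{\left(O{\left(-3 \right)},h \right)} = \frac{\frac{1}{2} \cdot \frac{1}{3} \left(-8 + 3\right)}{63} \left(-3 + 2 \cdot 2\right) = \frac{1}{2} \cdot \frac{1}{3} \left(-5\right) \frac{1}{63} \left(-3 + 4\right) = \left(- \frac{5}{6}\right) \frac{1}{63} \cdot 1 = \left(- \frac{5}{378}\right) 1 = - \frac{5}{378}$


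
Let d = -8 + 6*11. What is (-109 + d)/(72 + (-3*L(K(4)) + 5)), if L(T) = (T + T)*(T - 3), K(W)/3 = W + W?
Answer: 51/2947 ≈ 0.017306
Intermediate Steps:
K(W) = 6*W (K(W) = 3*(W + W) = 3*(2*W) = 6*W)
L(T) = 2*T*(-3 + T) (L(T) = (2*T)*(-3 + T) = 2*T*(-3 + T))
d = 58 (d = -8 + 66 = 58)
(-109 + d)/(72 + (-3*L(K(4)) + 5)) = (-109 + 58)/(72 + (-6*6*4*(-3 + 6*4) + 5)) = -51/(72 + (-6*24*(-3 + 24) + 5)) = -51/(72 + (-6*24*21 + 5)) = -51/(72 + (-3*1008 + 5)) = -51/(72 + (-3024 + 5)) = -51/(72 - 3019) = -51/(-2947) = -51*(-1/2947) = 51/2947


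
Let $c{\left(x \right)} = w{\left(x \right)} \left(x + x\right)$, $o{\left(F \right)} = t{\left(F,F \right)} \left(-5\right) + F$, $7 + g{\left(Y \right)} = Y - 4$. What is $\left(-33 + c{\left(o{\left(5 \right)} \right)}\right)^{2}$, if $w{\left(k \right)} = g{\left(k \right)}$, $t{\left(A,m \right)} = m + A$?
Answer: $25070049$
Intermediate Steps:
$g{\left(Y \right)} = -11 + Y$ ($g{\left(Y \right)} = -7 + \left(Y - 4\right) = -7 + \left(-4 + Y\right) = -11 + Y$)
$t{\left(A,m \right)} = A + m$
$w{\left(k \right)} = -11 + k$
$o{\left(F \right)} = - 9 F$ ($o{\left(F \right)} = \left(F + F\right) \left(-5\right) + F = 2 F \left(-5\right) + F = - 10 F + F = - 9 F$)
$c{\left(x \right)} = 2 x \left(-11 + x\right)$ ($c{\left(x \right)} = \left(-11 + x\right) \left(x + x\right) = \left(-11 + x\right) 2 x = 2 x \left(-11 + x\right)$)
$\left(-33 + c{\left(o{\left(5 \right)} \right)}\right)^{2} = \left(-33 + 2 \left(\left(-9\right) 5\right) \left(-11 - 45\right)\right)^{2} = \left(-33 + 2 \left(-45\right) \left(-11 - 45\right)\right)^{2} = \left(-33 + 2 \left(-45\right) \left(-56\right)\right)^{2} = \left(-33 + 5040\right)^{2} = 5007^{2} = 25070049$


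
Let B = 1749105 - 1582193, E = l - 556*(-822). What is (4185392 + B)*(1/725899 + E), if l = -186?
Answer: 1443328699135944720/725899 ≈ 1.9883e+12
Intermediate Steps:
E = 456846 (E = -186 - 556*(-822) = -186 + 457032 = 456846)
B = 166912
(4185392 + B)*(1/725899 + E) = (4185392 + 166912)*(1/725899 + 456846) = 4352304*(1/725899 + 456846) = 4352304*(331624054555/725899) = 1443328699135944720/725899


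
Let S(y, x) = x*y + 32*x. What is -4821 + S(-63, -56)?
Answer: -3085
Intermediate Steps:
S(y, x) = 32*x + x*y
-4821 + S(-63, -56) = -4821 - 56*(32 - 63) = -4821 - 56*(-31) = -4821 + 1736 = -3085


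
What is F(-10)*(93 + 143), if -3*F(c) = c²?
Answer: -23600/3 ≈ -7866.7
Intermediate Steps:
F(c) = -c²/3
F(-10)*(93 + 143) = (-⅓*(-10)²)*(93 + 143) = -⅓*100*236 = -100/3*236 = -23600/3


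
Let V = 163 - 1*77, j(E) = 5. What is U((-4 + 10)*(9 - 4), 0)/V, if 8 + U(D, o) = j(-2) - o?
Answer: -3/86 ≈ -0.034884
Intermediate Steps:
V = 86 (V = 163 - 77 = 86)
U(D, o) = -3 - o (U(D, o) = -8 + (5 - o) = -3 - o)
U((-4 + 10)*(9 - 4), 0)/V = (-3 - 1*0)/86 = (-3 + 0)*(1/86) = -3*1/86 = -3/86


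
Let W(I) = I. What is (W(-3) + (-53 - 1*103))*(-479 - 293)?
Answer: 122748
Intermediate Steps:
(W(-3) + (-53 - 1*103))*(-479 - 293) = (-3 + (-53 - 1*103))*(-479 - 293) = (-3 + (-53 - 103))*(-772) = (-3 - 156)*(-772) = -159*(-772) = 122748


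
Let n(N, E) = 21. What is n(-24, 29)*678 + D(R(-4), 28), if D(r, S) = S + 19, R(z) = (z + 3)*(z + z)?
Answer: 14285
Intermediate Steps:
R(z) = 2*z*(3 + z) (R(z) = (3 + z)*(2*z) = 2*z*(3 + z))
D(r, S) = 19 + S
n(-24, 29)*678 + D(R(-4), 28) = 21*678 + (19 + 28) = 14238 + 47 = 14285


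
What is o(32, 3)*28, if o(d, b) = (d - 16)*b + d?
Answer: 2240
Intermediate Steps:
o(d, b) = d + b*(-16 + d) (o(d, b) = (-16 + d)*b + d = b*(-16 + d) + d = d + b*(-16 + d))
o(32, 3)*28 = (32 - 16*3 + 3*32)*28 = (32 - 48 + 96)*28 = 80*28 = 2240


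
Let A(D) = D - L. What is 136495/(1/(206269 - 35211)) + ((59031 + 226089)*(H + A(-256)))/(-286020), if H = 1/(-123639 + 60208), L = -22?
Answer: 2353344963238201210/100791859 ≈ 2.3349e+10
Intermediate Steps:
A(D) = 22 + D (A(D) = D - 1*(-22) = D + 22 = 22 + D)
H = -1/63431 (H = 1/(-63431) = -1/63431 ≈ -1.5765e-5)
136495/(1/(206269 - 35211)) + ((59031 + 226089)*(H + A(-256)))/(-286020) = 136495/(1/(206269 - 35211)) + ((59031 + 226089)*(-1/63431 + (22 - 256)))/(-286020) = 136495/(1/171058) + (285120*(-1/63431 - 234))*(-1/286020) = 136495/(1/171058) + (285120*(-14842855/63431))*(-1/286020) = 136495*171058 - 4231994817600/63431*(-1/286020) = 23348561710 + 23511082320/100791859 = 2353344963238201210/100791859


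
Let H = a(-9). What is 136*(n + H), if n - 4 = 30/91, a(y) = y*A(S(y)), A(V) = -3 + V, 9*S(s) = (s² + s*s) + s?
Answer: -1505792/91 ≈ -16547.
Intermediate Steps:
S(s) = s/9 + 2*s²/9 (S(s) = ((s² + s*s) + s)/9 = ((s² + s²) + s)/9 = (2*s² + s)/9 = (s + 2*s²)/9 = s/9 + 2*s²/9)
a(y) = y*(-3 + y*(1 + 2*y)/9)
H = -126 (H = (⅑)*(-9)*(-27 - 9*(1 + 2*(-9))) = (⅑)*(-9)*(-27 - 9*(1 - 18)) = (⅑)*(-9)*(-27 - 9*(-17)) = (⅑)*(-9)*(-27 + 153) = (⅑)*(-9)*126 = -126)
n = 394/91 (n = 4 + 30/91 = 394/91 ≈ 4.3297)
136*(n + H) = 136*(394/91 - 126) = 136*(-11072/91) = -1505792/91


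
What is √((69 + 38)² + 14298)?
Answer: √25747 ≈ 160.46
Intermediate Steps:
√((69 + 38)² + 14298) = √(107² + 14298) = √(11449 + 14298) = √25747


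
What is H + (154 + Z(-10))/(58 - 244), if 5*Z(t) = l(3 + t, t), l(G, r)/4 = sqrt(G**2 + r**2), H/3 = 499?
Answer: 139144/93 - 2*sqrt(149)/465 ≈ 1496.1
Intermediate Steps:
H = 1497 (H = 3*499 = 1497)
l(G, r) = 4*sqrt(G**2 + r**2)
Z(t) = 4*sqrt(t**2 + (3 + t)**2)/5 (Z(t) = (4*sqrt((3 + t)**2 + t**2))/5 = (4*sqrt(t**2 + (3 + t)**2))/5 = 4*sqrt(t**2 + (3 + t)**2)/5)
H + (154 + Z(-10))/(58 - 244) = 1497 + (154 + 4*sqrt((-10)**2 + (3 - 10)**2)/5)/(58 - 244) = 1497 + (154 + 4*sqrt(100 + (-7)**2)/5)/(-186) = 1497 + (154 + 4*sqrt(100 + 49)/5)*(-1/186) = 1497 + (154 + 4*sqrt(149)/5)*(-1/186) = 1497 + (-77/93 - 2*sqrt(149)/465) = 139144/93 - 2*sqrt(149)/465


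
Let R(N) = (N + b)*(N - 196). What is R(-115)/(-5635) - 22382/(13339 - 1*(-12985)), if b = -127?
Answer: -1053659729/74167870 ≈ -14.206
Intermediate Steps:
R(N) = (-196 + N)*(-127 + N) (R(N) = (N - 127)*(N - 196) = (-127 + N)*(-196 + N) = (-196 + N)*(-127 + N))
R(-115)/(-5635) - 22382/(13339 - 1*(-12985)) = (24892 + (-115)² - 323*(-115))/(-5635) - 22382/(13339 - 1*(-12985)) = (24892 + 13225 + 37145)*(-1/5635) - 22382/(13339 + 12985) = 75262*(-1/5635) - 22382/26324 = -75262/5635 - 22382*1/26324 = -75262/5635 - 11191/13162 = -1053659729/74167870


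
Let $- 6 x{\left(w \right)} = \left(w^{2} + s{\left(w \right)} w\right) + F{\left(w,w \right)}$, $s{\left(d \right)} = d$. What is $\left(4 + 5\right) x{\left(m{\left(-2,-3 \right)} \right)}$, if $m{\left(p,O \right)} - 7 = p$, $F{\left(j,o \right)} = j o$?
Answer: $- \frac{225}{2} \approx -112.5$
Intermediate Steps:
$m{\left(p,O \right)} = 7 + p$
$x{\left(w \right)} = - \frac{w^{2}}{2}$ ($x{\left(w \right)} = - \frac{\left(w^{2} + w w\right) + w w}{6} = - \frac{\left(w^{2} + w^{2}\right) + w^{2}}{6} = - \frac{2 w^{2} + w^{2}}{6} = - \frac{3 w^{2}}{6} = - \frac{w^{2}}{2}$)
$\left(4 + 5\right) x{\left(m{\left(-2,-3 \right)} \right)} = \left(4 + 5\right) \left(- \frac{\left(7 - 2\right)^{2}}{2}\right) = 9 \left(- \frac{5^{2}}{2}\right) = 9 \left(\left(- \frac{1}{2}\right) 25\right) = 9 \left(- \frac{25}{2}\right) = - \frac{225}{2}$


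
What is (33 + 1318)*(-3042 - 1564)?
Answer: -6222706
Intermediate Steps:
(33 + 1318)*(-3042 - 1564) = 1351*(-4606) = -6222706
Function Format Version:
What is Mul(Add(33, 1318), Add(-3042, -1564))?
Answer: -6222706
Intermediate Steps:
Mul(Add(33, 1318), Add(-3042, -1564)) = Mul(1351, -4606) = -6222706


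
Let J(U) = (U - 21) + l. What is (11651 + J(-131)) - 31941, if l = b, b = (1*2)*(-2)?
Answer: -20446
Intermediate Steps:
b = -4 (b = 2*(-2) = -4)
l = -4
J(U) = -25 + U (J(U) = (U - 21) - 4 = (-21 + U) - 4 = -25 + U)
(11651 + J(-131)) - 31941 = (11651 + (-25 - 131)) - 31941 = (11651 - 156) - 31941 = 11495 - 31941 = -20446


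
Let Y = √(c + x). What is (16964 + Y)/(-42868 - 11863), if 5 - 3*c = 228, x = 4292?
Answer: -16964/54731 - √37959/164193 ≈ -0.31114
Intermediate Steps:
c = -223/3 (c = 5/3 - ⅓*228 = 5/3 - 76 = -223/3 ≈ -74.333)
Y = √37959/3 (Y = √(-223/3 + 4292) = √(12653/3) = √37959/3 ≈ 64.944)
(16964 + Y)/(-42868 - 11863) = (16964 + √37959/3)/(-42868 - 11863) = (16964 + √37959/3)/(-54731) = (16964 + √37959/3)*(-1/54731) = -16964/54731 - √37959/164193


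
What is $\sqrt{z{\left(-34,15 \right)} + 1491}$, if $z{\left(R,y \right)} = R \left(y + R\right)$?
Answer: $\sqrt{2137} \approx 46.228$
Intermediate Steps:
$z{\left(R,y \right)} = R \left(R + y\right)$
$\sqrt{z{\left(-34,15 \right)} + 1491} = \sqrt{- 34 \left(-34 + 15\right) + 1491} = \sqrt{\left(-34\right) \left(-19\right) + 1491} = \sqrt{646 + 1491} = \sqrt{2137}$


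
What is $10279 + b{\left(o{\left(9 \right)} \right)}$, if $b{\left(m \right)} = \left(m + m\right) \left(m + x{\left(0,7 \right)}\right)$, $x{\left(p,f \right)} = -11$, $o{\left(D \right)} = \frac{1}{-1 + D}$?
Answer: $\frac{328841}{32} \approx 10276.0$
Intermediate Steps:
$b{\left(m \right)} = 2 m \left(-11 + m\right)$ ($b{\left(m \right)} = \left(m + m\right) \left(m - 11\right) = 2 m \left(-11 + m\right)$)
$10279 + b{\left(o{\left(9 \right)} \right)} = 10279 + \frac{2 \left(-11 + \frac{1}{-1 + 9}\right)}{-1 + 9} = 10279 + \frac{2 \left(-11 + \frac{1}{8}\right)}{8} = 10279 + 2 \cdot \frac{1}{8} \left(-11 + \frac{1}{8}\right) = 10279 + 2 \cdot \frac{1}{8} \left(- \frac{87}{8}\right) = 10279 - \frac{87}{32} = \frac{328841}{32}$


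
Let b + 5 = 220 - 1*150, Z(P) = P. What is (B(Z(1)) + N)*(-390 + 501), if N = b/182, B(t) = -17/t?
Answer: -25863/14 ≈ -1847.4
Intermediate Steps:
b = 65 (b = -5 + (220 - 1*150) = -5 + (220 - 150) = -5 + 70 = 65)
N = 5/14 (N = 65/182 = 65*(1/182) = 5/14 ≈ 0.35714)
(B(Z(1)) + N)*(-390 + 501) = (-17/1 + 5/14)*(-390 + 501) = (-17*1 + 5/14)*111 = (-17 + 5/14)*111 = -233/14*111 = -25863/14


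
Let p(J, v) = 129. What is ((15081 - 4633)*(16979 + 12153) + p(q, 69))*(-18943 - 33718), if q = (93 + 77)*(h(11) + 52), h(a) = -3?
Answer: -16028495186165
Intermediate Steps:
q = 8330 (q = (93 + 77)*(-3 + 52) = 170*49 = 8330)
((15081 - 4633)*(16979 + 12153) + p(q, 69))*(-18943 - 33718) = ((15081 - 4633)*(16979 + 12153) + 129)*(-18943 - 33718) = (10448*29132 + 129)*(-52661) = (304371136 + 129)*(-52661) = 304371265*(-52661) = -16028495186165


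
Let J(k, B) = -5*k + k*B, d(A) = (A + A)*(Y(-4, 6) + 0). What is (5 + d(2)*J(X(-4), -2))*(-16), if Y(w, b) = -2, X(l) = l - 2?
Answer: 5296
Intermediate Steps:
X(l) = -2 + l
d(A) = -4*A (d(A) = (A + A)*(-2 + 0) = (2*A)*(-2) = -4*A)
J(k, B) = -5*k + B*k
(5 + d(2)*J(X(-4), -2))*(-16) = (5 + (-4*2)*((-2 - 4)*(-5 - 2)))*(-16) = (5 - (-48)*(-7))*(-16) = (5 - 8*42)*(-16) = (5 - 336)*(-16) = -331*(-16) = 5296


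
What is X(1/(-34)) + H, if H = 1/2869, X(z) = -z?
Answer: 2903/97546 ≈ 0.029760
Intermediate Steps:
H = 1/2869 ≈ 0.00034855
X(1/(-34)) + H = -1/(-34) + 1/2869 = -1*(-1/34) + 1/2869 = 1/34 + 1/2869 = 2903/97546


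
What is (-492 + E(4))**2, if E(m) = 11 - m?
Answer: 235225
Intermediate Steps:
(-492 + E(4))**2 = (-492 + (11 - 1*4))**2 = (-492 + (11 - 4))**2 = (-492 + 7)**2 = (-485)**2 = 235225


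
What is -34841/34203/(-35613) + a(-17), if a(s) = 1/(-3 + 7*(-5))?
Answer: -1216747481/46286714682 ≈ -0.026287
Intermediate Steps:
a(s) = -1/38 (a(s) = 1/(-3 - 35) = 1/(-38) = -1/38)
-34841/34203/(-35613) + a(-17) = -34841/34203/(-35613) - 1/38 = -34841*1/34203*(-1/35613) - 1/38 = -34841/34203*(-1/35613) - 1/38 = 34841/1218071439 - 1/38 = -1216747481/46286714682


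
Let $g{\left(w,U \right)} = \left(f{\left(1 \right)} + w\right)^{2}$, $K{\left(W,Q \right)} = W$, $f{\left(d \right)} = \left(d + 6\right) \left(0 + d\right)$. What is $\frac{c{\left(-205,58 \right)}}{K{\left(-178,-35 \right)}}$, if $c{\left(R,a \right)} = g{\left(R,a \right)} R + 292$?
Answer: $\frac{4018264}{89} \approx 45149.0$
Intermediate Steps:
$f{\left(d \right)} = d \left(6 + d\right)$ ($f{\left(d \right)} = \left(6 + d\right) d = d \left(6 + d\right)$)
$g{\left(w,U \right)} = \left(7 + w\right)^{2}$ ($g{\left(w,U \right)} = \left(1 \left(6 + 1\right) + w\right)^{2} = \left(1 \cdot 7 + w\right)^{2} = \left(7 + w\right)^{2}$)
$c{\left(R,a \right)} = 292 + R \left(7 + R\right)^{2}$ ($c{\left(R,a \right)} = \left(7 + R\right)^{2} R + 292 = R \left(7 + R\right)^{2} + 292 = 292 + R \left(7 + R\right)^{2}$)
$\frac{c{\left(-205,58 \right)}}{K{\left(-178,-35 \right)}} = \frac{292 - 205 \left(7 - 205\right)^{2}}{-178} = \left(292 - 205 \left(-198\right)^{2}\right) \left(- \frac{1}{178}\right) = \left(292 - 8036820\right) \left(- \frac{1}{178}\right) = \left(-8036528\right) \left(- \frac{1}{178}\right) = \frac{4018264}{89}$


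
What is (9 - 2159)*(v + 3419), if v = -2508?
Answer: -1958650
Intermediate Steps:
(9 - 2159)*(v + 3419) = (9 - 2159)*(-2508 + 3419) = -2150*911 = -1958650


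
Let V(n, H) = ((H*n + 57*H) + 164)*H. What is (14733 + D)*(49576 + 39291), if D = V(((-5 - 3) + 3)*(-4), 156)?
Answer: 170108233863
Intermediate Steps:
V(n, H) = H*(164 + 57*H + H*n) (V(n, H) = ((57*H + H*n) + 164)*H = (164 + 57*H + H*n)*H = H*(164 + 57*H + H*n))
D = 1899456 (D = 156*(164 + 57*156 + 156*(((-5 - 3) + 3)*(-4))) = 156*(164 + 8892 + 156*((-8 + 3)*(-4))) = 156*(164 + 8892 + 156*(-5*(-4))) = 156*(164 + 8892 + 156*20) = 156*(164 + 8892 + 3120) = 156*12176 = 1899456)
(14733 + D)*(49576 + 39291) = (14733 + 1899456)*(49576 + 39291) = 1914189*88867 = 170108233863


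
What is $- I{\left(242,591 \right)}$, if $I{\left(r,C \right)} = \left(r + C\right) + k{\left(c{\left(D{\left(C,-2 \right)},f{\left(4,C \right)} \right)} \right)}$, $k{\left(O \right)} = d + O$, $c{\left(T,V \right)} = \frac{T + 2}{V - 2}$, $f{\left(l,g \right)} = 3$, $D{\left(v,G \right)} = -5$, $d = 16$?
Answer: $-846$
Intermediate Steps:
$c{\left(T,V \right)} = \frac{2 + T}{-2 + V}$ ($c{\left(T,V \right)} = \frac{2 + T}{V - 2} = \frac{2 + T}{-2 + V}$)
$k{\left(O \right)} = 16 + O$
$I{\left(r,C \right)} = 13 + C + r$ ($I{\left(r,C \right)} = \left(r + C\right) + \left(16 + \frac{2 - 5}{-2 + 3}\right) = \left(C + r\right) + \left(16 + 1^{-1} \left(-3\right)\right) = \left(C + r\right) + \left(16 + 1 \left(-3\right)\right) = \left(C + r\right) + \left(16 - 3\right) = \left(C + r\right) + 13 = 13 + C + r$)
$- I{\left(242,591 \right)} = - (13 + 591 + 242) = \left(-1\right) 846 = -846$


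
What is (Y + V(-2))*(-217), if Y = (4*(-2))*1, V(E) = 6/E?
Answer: 2387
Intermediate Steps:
Y = -8 (Y = -8*1 = -8)
(Y + V(-2))*(-217) = (-8 + 6/(-2))*(-217) = (-8 + 6*(-½))*(-217) = (-8 - 3)*(-217) = -11*(-217) = 2387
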